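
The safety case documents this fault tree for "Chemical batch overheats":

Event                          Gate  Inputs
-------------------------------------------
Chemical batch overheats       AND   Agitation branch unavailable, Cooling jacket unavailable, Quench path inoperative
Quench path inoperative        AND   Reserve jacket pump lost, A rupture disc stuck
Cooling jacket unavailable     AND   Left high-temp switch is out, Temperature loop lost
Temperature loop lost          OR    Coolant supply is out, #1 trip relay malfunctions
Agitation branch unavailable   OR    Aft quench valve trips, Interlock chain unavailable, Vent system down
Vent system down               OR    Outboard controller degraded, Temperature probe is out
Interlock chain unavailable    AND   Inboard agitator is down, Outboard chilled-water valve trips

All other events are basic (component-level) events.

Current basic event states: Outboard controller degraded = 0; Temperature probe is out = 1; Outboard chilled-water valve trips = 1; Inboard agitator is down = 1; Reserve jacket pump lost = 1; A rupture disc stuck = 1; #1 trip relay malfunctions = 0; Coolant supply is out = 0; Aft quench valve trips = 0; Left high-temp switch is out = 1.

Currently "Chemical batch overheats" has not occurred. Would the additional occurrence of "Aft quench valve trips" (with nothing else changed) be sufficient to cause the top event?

Counterfactual: set "Aft quench valve trips" to occurred.
Interlock chain unavailable [AND]: Inboard agitator is down=occurs, Outboard chilled-water valve trips=occurs → all inputs occur → occurs.
Vent system down [OR]: Outboard controller degraded=not, Temperature probe is out=occurs → at least one input occurs → occurs.
Agitation branch unavailable [OR]: Aft quench valve trips=occurs, Interlock chain unavailable=occurs, Vent system down=occurs → at least one input occurs → occurs.
Temperature loop lost [OR]: Coolant supply is out=not, #1 trip relay malfunctions=not → no input occurs → does not occur.
Cooling jacket unavailable [AND]: Left high-temp switch is out=occurs, Temperature loop lost=not → not all inputs occur → does not occur.
Quench path inoperative [AND]: Reserve jacket pump lost=occurs, A rupture disc stuck=occurs → all inputs occur → occurs.
Chemical batch overheats [AND]: Agitation branch unavailable=occurs, Cooling jacket unavailable=not, Quench path inoperative=occurs → not all inputs occur → does not occur.

No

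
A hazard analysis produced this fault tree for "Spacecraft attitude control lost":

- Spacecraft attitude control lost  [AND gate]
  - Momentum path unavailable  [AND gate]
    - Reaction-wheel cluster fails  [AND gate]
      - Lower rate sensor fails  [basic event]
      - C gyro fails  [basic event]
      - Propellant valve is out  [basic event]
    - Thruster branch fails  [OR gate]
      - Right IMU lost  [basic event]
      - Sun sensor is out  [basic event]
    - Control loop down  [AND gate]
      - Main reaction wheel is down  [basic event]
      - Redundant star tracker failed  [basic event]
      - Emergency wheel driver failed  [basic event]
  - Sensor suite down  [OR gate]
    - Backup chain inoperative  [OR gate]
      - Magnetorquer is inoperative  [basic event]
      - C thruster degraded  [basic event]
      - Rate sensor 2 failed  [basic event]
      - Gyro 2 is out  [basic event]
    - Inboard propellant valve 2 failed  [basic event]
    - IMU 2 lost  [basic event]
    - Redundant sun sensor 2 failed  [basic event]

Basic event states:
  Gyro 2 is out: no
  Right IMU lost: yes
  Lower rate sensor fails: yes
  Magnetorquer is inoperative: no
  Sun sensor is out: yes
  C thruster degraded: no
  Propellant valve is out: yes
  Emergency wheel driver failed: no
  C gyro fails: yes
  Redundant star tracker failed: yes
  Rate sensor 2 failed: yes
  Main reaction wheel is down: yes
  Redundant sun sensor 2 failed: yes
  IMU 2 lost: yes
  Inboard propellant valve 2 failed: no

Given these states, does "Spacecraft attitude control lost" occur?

No

Reaction-wheel cluster fails [AND]: Lower rate sensor fails=occurs, C gyro fails=occurs, Propellant valve is out=occurs → all inputs occur → occurs.
Thruster branch fails [OR]: Right IMU lost=occurs, Sun sensor is out=occurs → at least one input occurs → occurs.
Control loop down [AND]: Main reaction wheel is down=occurs, Redundant star tracker failed=occurs, Emergency wheel driver failed=not → not all inputs occur → does not occur.
Momentum path unavailable [AND]: Reaction-wheel cluster fails=occurs, Thruster branch fails=occurs, Control loop down=not → not all inputs occur → does not occur.
Backup chain inoperative [OR]: Magnetorquer is inoperative=not, C thruster degraded=not, Rate sensor 2 failed=occurs, Gyro 2 is out=not → at least one input occurs → occurs.
Sensor suite down [OR]: Backup chain inoperative=occurs, Inboard propellant valve 2 failed=not, IMU 2 lost=occurs, Redundant sun sensor 2 failed=occurs → at least one input occurs → occurs.
Spacecraft attitude control lost [AND]: Momentum path unavailable=not, Sensor suite down=occurs → not all inputs occur → does not occur.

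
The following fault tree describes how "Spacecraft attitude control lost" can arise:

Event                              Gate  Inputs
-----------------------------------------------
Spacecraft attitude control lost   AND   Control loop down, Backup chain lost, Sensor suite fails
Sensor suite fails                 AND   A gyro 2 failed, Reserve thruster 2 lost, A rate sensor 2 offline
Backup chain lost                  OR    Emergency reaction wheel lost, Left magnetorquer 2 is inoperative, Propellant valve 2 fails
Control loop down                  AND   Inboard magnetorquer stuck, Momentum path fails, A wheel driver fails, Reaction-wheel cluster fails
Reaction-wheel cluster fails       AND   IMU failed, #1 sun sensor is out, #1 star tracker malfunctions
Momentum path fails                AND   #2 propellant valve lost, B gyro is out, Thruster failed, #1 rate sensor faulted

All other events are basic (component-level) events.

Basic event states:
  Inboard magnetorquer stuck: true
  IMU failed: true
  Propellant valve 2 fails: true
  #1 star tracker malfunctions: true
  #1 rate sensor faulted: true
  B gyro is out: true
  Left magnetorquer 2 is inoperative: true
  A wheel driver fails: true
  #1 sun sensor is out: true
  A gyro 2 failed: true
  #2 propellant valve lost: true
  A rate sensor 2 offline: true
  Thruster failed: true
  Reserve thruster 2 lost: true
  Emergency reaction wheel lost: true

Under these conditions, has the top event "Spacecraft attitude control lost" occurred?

Yes

Momentum path fails [AND]: #2 propellant valve lost=occurs, B gyro is out=occurs, Thruster failed=occurs, #1 rate sensor faulted=occurs → all inputs occur → occurs.
Reaction-wheel cluster fails [AND]: IMU failed=occurs, #1 sun sensor is out=occurs, #1 star tracker malfunctions=occurs → all inputs occur → occurs.
Control loop down [AND]: Inboard magnetorquer stuck=occurs, Momentum path fails=occurs, A wheel driver fails=occurs, Reaction-wheel cluster fails=occurs → all inputs occur → occurs.
Backup chain lost [OR]: Emergency reaction wheel lost=occurs, Left magnetorquer 2 is inoperative=occurs, Propellant valve 2 fails=occurs → at least one input occurs → occurs.
Sensor suite fails [AND]: A gyro 2 failed=occurs, Reserve thruster 2 lost=occurs, A rate sensor 2 offline=occurs → all inputs occur → occurs.
Spacecraft attitude control lost [AND]: Control loop down=occurs, Backup chain lost=occurs, Sensor suite fails=occurs → all inputs occur → occurs.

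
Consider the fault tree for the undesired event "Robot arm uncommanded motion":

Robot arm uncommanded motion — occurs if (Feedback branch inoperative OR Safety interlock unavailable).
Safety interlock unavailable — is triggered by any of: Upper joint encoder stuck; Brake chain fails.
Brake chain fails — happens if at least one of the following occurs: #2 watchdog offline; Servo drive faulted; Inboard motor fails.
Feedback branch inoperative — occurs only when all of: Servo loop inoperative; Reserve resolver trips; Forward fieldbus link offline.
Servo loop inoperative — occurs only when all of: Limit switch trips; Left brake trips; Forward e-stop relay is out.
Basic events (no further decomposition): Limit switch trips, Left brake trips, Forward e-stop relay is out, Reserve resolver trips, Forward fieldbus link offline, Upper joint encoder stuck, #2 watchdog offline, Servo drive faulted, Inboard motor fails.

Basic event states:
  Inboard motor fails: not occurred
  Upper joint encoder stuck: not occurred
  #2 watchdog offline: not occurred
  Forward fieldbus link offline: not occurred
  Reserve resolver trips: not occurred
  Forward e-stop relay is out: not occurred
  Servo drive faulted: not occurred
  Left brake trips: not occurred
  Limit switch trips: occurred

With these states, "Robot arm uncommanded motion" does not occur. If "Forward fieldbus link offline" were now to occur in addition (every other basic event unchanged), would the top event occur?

Counterfactual: set "Forward fieldbus link offline" to occurred.
Servo loop inoperative [AND]: Limit switch trips=occurs, Left brake trips=not, Forward e-stop relay is out=not → not all inputs occur → does not occur.
Feedback branch inoperative [AND]: Servo loop inoperative=not, Reserve resolver trips=not, Forward fieldbus link offline=occurs → not all inputs occur → does not occur.
Brake chain fails [OR]: #2 watchdog offline=not, Servo drive faulted=not, Inboard motor fails=not → no input occurs → does not occur.
Safety interlock unavailable [OR]: Upper joint encoder stuck=not, Brake chain fails=not → no input occurs → does not occur.
Robot arm uncommanded motion [OR]: Feedback branch inoperative=not, Safety interlock unavailable=not → no input occurs → does not occur.

No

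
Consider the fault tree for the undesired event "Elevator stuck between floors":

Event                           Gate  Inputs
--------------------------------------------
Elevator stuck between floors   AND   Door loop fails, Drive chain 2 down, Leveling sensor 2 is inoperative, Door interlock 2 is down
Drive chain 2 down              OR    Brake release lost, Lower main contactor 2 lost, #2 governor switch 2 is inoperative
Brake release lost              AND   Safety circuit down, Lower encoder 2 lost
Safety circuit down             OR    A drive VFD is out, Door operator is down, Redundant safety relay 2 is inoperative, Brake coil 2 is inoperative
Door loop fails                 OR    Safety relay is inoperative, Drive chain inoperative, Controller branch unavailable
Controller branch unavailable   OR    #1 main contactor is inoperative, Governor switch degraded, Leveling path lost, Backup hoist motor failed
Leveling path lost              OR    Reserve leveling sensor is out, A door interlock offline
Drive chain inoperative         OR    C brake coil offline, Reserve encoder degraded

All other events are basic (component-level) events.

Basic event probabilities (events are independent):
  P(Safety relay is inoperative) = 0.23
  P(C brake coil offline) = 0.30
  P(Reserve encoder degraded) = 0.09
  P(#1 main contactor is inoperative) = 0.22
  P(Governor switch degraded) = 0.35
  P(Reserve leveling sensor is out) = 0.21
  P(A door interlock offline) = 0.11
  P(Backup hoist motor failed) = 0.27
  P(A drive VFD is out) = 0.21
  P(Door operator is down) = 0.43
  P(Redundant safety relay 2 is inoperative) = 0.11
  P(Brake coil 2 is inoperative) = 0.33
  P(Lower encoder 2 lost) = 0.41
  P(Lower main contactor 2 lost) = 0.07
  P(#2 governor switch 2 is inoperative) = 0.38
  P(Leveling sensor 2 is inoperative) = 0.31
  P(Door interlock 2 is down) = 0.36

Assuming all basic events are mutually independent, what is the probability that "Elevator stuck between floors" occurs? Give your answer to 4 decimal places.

P(Drive chain inoperative) [OR] = 1 − (1−0.30) × (1−0.09) = 0.363000
P(Leveling path lost) [OR] = 1 − (1−0.21) × (1−0.11) = 0.296900
P(Controller branch unavailable) [OR] = 1 − (1−0.22) × (1−0.35) × (1−0.296900) × (1−0.27) = 0.739776
P(Door loop fails) [OR] = 1 − (1−0.23) × (1−0.363000) × (1−0.739776) = 0.872363
P(Safety circuit down) [OR] = 1 − (1−0.21) × (1−0.43) × (1−0.11) × (1−0.33) = 0.731486
P(Brake release lost) [AND] = 0.731486 × 0.41 = 0.299909
P(Drive chain 2 down) [OR] = 1 − (1−0.299909) × (1−0.07) × (1−0.38) = 0.596328
P(Elevator stuck between floors) [AND] = 0.872363 × 0.596328 × 0.31 × 0.36 = 0.058056
Rounded to 4 decimal places: P(Elevator stuck between floors) ≈ 0.0581.

0.0581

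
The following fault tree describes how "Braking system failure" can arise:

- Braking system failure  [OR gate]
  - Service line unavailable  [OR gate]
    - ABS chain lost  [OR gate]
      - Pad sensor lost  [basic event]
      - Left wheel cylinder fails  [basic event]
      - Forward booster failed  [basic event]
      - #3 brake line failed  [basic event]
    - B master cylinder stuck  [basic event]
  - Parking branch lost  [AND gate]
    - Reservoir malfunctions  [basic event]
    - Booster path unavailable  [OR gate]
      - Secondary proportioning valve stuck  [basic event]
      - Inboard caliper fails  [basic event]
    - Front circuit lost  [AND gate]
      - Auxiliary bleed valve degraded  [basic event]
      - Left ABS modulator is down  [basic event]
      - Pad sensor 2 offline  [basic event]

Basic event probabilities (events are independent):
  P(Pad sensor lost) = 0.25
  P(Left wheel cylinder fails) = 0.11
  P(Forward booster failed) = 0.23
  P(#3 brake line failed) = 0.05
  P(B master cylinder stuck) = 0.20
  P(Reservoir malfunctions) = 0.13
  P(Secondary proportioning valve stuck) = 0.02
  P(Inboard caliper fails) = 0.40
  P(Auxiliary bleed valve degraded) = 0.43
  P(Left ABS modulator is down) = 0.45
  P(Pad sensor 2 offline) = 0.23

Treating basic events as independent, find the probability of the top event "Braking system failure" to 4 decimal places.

0.6103

P(ABS chain lost) [OR] = 1 − (1−0.25) × (1−0.11) × (1−0.23) × (1−0.05) = 0.511724
P(Service line unavailable) [OR] = 1 − (1−0.511724) × (1−0.20) = 0.609379
P(Booster path unavailable) [OR] = 1 − (1−0.02) × (1−0.40) = 0.412000
P(Front circuit lost) [AND] = 0.43 × 0.45 × 0.23 = 0.044505
P(Parking branch lost) [AND] = 0.13 × 0.412000 × 0.044505 = 0.002384
P(Braking system failure) [OR] = 1 − (1−0.609379) × (1−0.002384) = 0.610310
Rounded to 4 decimal places: P(Braking system failure) ≈ 0.6103.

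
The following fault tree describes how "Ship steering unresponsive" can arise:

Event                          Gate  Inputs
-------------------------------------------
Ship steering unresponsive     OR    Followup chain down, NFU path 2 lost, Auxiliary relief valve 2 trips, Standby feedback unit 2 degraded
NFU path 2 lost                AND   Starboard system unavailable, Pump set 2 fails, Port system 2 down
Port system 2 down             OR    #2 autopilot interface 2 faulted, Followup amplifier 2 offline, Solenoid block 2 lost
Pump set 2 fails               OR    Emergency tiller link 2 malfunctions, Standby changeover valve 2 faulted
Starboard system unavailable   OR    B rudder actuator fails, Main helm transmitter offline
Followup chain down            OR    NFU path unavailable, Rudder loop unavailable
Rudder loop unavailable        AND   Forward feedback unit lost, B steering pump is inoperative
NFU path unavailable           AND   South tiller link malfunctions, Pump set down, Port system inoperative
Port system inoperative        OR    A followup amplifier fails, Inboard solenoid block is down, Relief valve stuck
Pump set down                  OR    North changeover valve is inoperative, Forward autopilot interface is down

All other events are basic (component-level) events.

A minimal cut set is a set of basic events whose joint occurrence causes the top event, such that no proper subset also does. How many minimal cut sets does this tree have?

Pump set down [OR]: union of children's cut sets → 2 cut set(s).
Port system inoperative [OR]: union of children's cut sets → 3 cut set(s).
NFU path unavailable [AND]: one cut set from each child combined → 1 × 2 × 3 = 6 cut set(s).
Rudder loop unavailable [AND]: one cut set from each child combined → 1 × 1 = 1 cut set(s).
Followup chain down [OR]: union of children's cut sets → 7 cut set(s).
Starboard system unavailable [OR]: union of children's cut sets → 2 cut set(s).
Pump set 2 fails [OR]: union of children's cut sets → 2 cut set(s).
Port system 2 down [OR]: union of children's cut sets → 3 cut set(s).
NFU path 2 lost [AND]: one cut set from each child combined → 2 × 2 × 3 = 12 cut set(s).
Ship steering unresponsive [OR]: union of children's cut sets → 21 cut set(s).

21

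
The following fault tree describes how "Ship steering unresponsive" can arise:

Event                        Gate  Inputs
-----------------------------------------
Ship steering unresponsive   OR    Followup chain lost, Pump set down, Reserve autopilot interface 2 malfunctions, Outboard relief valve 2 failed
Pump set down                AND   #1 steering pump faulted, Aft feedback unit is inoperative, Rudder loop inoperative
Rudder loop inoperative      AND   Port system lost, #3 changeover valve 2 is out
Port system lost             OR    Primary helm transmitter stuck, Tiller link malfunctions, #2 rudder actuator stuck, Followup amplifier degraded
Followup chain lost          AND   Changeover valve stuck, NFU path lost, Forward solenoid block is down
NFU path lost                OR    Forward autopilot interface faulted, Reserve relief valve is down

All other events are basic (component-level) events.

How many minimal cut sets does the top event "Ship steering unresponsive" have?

NFU path lost [OR]: union of children's cut sets → 2 cut set(s).
Followup chain lost [AND]: one cut set from each child combined → 1 × 2 × 1 = 2 cut set(s).
Port system lost [OR]: union of children's cut sets → 4 cut set(s).
Rudder loop inoperative [AND]: one cut set from each child combined → 4 × 1 = 4 cut set(s).
Pump set down [AND]: one cut set from each child combined → 1 × 1 × 4 = 4 cut set(s).
Ship steering unresponsive [OR]: union of children's cut sets → 8 cut set(s).
Minimal cut sets: {Changeover valve stuck, Forward autopilot interface faulted, Forward solenoid block is down}; {Changeover valve stuck, Forward solenoid block is down, Reserve relief valve is down}; {#1 steering pump faulted, #3 changeover valve 2 is out, Aft feedback unit is inoperative, Primary helm transmitter stuck}; {#1 steering pump faulted, #3 changeover valve 2 is out, Aft feedback unit is inoperative, Tiller link malfunctions}; {#1 steering pump faulted, #2 rudder actuator stuck, #3 changeover valve 2 is out, Aft feedback unit is inoperative}; {#1 steering pump faulted, #3 changeover valve 2 is out, Aft feedback unit is inoperative, Followup amplifier degraded}; {Reserve autopilot interface 2 malfunctions}; {Outboard relief valve 2 failed}.

8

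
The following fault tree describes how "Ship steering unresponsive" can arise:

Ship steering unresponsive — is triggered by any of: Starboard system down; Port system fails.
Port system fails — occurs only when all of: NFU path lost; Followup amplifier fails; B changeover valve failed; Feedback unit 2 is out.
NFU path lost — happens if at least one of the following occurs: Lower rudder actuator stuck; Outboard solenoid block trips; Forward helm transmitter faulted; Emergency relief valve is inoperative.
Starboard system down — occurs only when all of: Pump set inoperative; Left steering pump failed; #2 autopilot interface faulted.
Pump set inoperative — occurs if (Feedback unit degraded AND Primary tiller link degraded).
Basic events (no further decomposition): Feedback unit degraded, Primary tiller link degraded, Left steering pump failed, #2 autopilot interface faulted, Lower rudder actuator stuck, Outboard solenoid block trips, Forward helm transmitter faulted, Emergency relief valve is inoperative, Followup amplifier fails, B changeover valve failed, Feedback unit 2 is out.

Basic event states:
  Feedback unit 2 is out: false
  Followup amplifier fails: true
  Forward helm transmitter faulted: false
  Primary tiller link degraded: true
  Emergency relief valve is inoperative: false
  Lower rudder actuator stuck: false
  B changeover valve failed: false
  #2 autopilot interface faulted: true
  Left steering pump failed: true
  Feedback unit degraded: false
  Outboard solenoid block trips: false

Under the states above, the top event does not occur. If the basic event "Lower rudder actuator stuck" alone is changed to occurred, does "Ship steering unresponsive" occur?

Counterfactual: set "Lower rudder actuator stuck" to occurred.
Pump set inoperative [AND]: Feedback unit degraded=not, Primary tiller link degraded=occurs → not all inputs occur → does not occur.
Starboard system down [AND]: Pump set inoperative=not, Left steering pump failed=occurs, #2 autopilot interface faulted=occurs → not all inputs occur → does not occur.
NFU path lost [OR]: Lower rudder actuator stuck=occurs, Outboard solenoid block trips=not, Forward helm transmitter faulted=not, Emergency relief valve is inoperative=not → at least one input occurs → occurs.
Port system fails [AND]: NFU path lost=occurs, Followup amplifier fails=occurs, B changeover valve failed=not, Feedback unit 2 is out=not → not all inputs occur → does not occur.
Ship steering unresponsive [OR]: Starboard system down=not, Port system fails=not → no input occurs → does not occur.

No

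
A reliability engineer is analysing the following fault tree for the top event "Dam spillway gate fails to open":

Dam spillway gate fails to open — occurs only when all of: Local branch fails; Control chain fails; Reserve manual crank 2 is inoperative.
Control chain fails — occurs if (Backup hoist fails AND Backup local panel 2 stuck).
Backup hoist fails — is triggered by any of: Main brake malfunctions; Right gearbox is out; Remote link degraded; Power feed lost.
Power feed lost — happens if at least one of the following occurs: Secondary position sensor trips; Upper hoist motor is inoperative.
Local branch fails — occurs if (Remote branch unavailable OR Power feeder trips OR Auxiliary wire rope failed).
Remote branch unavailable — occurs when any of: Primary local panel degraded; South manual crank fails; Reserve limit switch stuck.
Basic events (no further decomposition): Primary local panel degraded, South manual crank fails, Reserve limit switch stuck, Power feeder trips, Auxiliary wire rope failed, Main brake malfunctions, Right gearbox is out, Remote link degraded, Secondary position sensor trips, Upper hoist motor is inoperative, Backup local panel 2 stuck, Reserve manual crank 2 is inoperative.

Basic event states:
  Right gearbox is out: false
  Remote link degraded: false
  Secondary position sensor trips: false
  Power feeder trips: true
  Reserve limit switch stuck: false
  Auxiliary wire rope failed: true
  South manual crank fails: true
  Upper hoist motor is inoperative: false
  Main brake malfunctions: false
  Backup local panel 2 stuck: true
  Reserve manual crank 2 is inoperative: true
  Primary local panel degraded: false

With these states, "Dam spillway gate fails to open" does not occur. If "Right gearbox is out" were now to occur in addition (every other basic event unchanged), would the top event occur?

Yes

Counterfactual: set "Right gearbox is out" to occurred.
Remote branch unavailable [OR]: Primary local panel degraded=not, South manual crank fails=occurs, Reserve limit switch stuck=not → at least one input occurs → occurs.
Local branch fails [OR]: Remote branch unavailable=occurs, Power feeder trips=occurs, Auxiliary wire rope failed=occurs → at least one input occurs → occurs.
Power feed lost [OR]: Secondary position sensor trips=not, Upper hoist motor is inoperative=not → no input occurs → does not occur.
Backup hoist fails [OR]: Main brake malfunctions=not, Right gearbox is out=occurs, Remote link degraded=not, Power feed lost=not → at least one input occurs → occurs.
Control chain fails [AND]: Backup hoist fails=occurs, Backup local panel 2 stuck=occurs → all inputs occur → occurs.
Dam spillway gate fails to open [AND]: Local branch fails=occurs, Control chain fails=occurs, Reserve manual crank 2 is inoperative=occurs → all inputs occur → occurs.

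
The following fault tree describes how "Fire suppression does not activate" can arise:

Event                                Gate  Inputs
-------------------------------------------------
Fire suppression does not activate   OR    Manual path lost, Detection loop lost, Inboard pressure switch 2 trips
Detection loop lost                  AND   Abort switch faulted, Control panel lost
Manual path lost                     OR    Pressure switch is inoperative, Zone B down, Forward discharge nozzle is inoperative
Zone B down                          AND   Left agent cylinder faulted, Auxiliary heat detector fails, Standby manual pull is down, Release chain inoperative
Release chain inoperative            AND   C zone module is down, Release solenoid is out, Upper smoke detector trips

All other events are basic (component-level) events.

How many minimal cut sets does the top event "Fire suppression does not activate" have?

Release chain inoperative [AND]: one cut set from each child combined → 1 × 1 × 1 = 1 cut set(s).
Zone B down [AND]: one cut set from each child combined → 1 × 1 × 1 × 1 = 1 cut set(s).
Manual path lost [OR]: union of children's cut sets → 3 cut set(s).
Detection loop lost [AND]: one cut set from each child combined → 1 × 1 = 1 cut set(s).
Fire suppression does not activate [OR]: union of children's cut sets → 5 cut set(s).
Minimal cut sets: {Pressure switch is inoperative}; {Auxiliary heat detector fails, C zone module is down, Left agent cylinder faulted, Release solenoid is out, Standby manual pull is down, Upper smoke detector trips}; {Forward discharge nozzle is inoperative}; {Abort switch faulted, Control panel lost}; {Inboard pressure switch 2 trips}.

5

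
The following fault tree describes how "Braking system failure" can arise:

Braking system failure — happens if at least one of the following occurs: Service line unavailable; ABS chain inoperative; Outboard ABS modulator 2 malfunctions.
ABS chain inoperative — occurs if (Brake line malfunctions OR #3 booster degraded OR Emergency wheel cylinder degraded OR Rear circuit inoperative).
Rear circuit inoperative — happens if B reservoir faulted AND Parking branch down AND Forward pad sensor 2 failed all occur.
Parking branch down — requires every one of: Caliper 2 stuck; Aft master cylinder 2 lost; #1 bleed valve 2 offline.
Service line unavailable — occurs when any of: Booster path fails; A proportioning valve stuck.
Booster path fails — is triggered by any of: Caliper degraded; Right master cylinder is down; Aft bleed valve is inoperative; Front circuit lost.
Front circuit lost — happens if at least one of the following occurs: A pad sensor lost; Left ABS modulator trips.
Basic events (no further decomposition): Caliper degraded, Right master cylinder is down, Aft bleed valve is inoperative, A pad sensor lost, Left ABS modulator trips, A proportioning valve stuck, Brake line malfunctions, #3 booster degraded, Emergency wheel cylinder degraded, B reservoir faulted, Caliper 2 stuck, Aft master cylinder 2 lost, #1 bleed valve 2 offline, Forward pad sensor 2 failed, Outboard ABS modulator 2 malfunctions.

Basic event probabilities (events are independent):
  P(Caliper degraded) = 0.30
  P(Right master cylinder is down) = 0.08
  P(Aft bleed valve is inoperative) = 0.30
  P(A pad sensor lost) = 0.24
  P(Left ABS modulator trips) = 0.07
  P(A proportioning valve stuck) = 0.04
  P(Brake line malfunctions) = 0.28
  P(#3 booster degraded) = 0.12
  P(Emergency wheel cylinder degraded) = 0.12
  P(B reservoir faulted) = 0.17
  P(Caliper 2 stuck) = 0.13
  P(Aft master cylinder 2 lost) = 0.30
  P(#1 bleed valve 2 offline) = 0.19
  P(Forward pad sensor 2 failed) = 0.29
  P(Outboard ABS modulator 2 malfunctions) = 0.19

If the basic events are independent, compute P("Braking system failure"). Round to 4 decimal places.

P(Front circuit lost) [OR] = 1 − (1−0.24) × (1−0.07) = 0.293200
P(Booster path fails) [OR] = 1 − (1−0.30) × (1−0.08) × (1−0.30) × (1−0.293200) = 0.681375
P(Service line unavailable) [OR] = 1 − (1−0.681375) × (1−0.04) = 0.694120
P(Parking branch down) [AND] = 0.13 × 0.30 × 0.19 = 0.007410
P(Rear circuit inoperative) [AND] = 0.17 × 0.007410 × 0.29 = 0.000365
P(ABS chain inoperative) [OR] = 1 − (1−0.28) × (1−0.12) × (1−0.12) × (1−0.000365) = 0.442636
P(Braking system failure) [OR] = 1 − (1−0.694120) × (1−0.442636) × (1−0.19) = 0.861906
Rounded to 4 decimal places: P(Braking system failure) ≈ 0.8619.

0.8619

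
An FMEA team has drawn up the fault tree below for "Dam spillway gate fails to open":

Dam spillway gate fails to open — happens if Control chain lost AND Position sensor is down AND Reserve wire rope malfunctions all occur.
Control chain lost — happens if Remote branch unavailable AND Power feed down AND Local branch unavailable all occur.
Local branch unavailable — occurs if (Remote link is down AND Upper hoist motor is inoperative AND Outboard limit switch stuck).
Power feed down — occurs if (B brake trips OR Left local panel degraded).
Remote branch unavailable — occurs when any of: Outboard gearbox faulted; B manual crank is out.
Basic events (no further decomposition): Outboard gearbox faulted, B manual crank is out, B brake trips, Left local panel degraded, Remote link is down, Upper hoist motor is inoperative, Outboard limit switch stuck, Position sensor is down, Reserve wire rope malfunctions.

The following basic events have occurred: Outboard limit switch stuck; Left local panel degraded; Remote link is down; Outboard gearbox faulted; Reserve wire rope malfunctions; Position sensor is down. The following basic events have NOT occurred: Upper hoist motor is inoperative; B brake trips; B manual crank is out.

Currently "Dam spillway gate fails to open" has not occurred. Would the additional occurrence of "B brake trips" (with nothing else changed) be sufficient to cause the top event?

No

Counterfactual: set "B brake trips" to occurred.
Remote branch unavailable [OR]: Outboard gearbox faulted=occurs, B manual crank is out=not → at least one input occurs → occurs.
Power feed down [OR]: B brake trips=occurs, Left local panel degraded=occurs → at least one input occurs → occurs.
Local branch unavailable [AND]: Remote link is down=occurs, Upper hoist motor is inoperative=not, Outboard limit switch stuck=occurs → not all inputs occur → does not occur.
Control chain lost [AND]: Remote branch unavailable=occurs, Power feed down=occurs, Local branch unavailable=not → not all inputs occur → does not occur.
Dam spillway gate fails to open [AND]: Control chain lost=not, Position sensor is down=occurs, Reserve wire rope malfunctions=occurs → not all inputs occur → does not occur.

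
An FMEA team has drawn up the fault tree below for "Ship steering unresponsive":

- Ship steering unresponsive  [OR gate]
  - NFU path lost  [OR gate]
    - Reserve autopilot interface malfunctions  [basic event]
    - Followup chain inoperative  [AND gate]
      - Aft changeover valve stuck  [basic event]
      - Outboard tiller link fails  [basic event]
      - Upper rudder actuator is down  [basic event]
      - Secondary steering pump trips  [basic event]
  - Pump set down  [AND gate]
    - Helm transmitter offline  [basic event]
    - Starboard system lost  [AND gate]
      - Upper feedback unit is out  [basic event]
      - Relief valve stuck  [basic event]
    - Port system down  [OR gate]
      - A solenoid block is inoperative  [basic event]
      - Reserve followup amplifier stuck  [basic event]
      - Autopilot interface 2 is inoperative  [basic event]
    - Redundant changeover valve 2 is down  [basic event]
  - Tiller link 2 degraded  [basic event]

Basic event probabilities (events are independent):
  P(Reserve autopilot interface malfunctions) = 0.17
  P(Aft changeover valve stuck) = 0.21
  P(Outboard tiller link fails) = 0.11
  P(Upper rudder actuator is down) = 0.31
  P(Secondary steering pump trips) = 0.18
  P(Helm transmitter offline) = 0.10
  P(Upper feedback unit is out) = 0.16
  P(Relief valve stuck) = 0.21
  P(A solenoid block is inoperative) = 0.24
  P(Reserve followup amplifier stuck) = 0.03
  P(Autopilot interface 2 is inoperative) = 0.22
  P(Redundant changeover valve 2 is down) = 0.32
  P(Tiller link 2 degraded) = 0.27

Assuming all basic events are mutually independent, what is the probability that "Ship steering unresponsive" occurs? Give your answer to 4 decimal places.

P(Followup chain inoperative) [AND] = 0.21 × 0.11 × 0.31 × 0.18 = 0.001289
P(NFU path lost) [OR] = 1 − (1−0.17) × (1−0.001289) = 0.171070
P(Starboard system lost) [AND] = 0.16 × 0.21 = 0.033600
P(Port system down) [OR] = 1 − (1−0.24) × (1−0.03) × (1−0.22) = 0.424984
P(Pump set down) [AND] = 0.10 × 0.033600 × 0.424984 × 0.32 = 0.000457
P(Ship steering unresponsive) [OR] = 1 − (1−0.171070) × (1−0.000457) × (1−0.27) = 0.395158
Rounded to 4 decimal places: P(Ship steering unresponsive) ≈ 0.3952.

0.3952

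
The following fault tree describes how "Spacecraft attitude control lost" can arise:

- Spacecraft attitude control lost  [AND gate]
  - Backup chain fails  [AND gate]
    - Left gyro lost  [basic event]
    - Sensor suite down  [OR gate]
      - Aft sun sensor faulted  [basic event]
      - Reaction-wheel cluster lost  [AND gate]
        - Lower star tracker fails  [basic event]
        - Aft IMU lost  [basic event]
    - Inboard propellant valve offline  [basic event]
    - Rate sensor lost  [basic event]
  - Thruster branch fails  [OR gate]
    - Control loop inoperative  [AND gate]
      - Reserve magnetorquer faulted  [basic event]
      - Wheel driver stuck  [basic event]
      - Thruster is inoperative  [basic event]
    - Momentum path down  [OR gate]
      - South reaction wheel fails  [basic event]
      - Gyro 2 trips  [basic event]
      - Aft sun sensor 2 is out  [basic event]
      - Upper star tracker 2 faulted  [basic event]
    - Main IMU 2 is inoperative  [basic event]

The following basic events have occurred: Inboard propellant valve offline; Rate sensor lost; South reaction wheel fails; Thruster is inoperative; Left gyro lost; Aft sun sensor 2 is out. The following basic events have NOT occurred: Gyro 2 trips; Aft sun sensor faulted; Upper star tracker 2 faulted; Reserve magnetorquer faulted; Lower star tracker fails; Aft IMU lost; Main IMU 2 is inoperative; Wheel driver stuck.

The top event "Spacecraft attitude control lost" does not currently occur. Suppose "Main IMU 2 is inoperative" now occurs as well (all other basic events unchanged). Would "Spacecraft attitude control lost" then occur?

No

Counterfactual: set "Main IMU 2 is inoperative" to occurred.
Reaction-wheel cluster lost [AND]: Lower star tracker fails=not, Aft IMU lost=not → not all inputs occur → does not occur.
Sensor suite down [OR]: Aft sun sensor faulted=not, Reaction-wheel cluster lost=not → no input occurs → does not occur.
Backup chain fails [AND]: Left gyro lost=occurs, Sensor suite down=not, Inboard propellant valve offline=occurs, Rate sensor lost=occurs → not all inputs occur → does not occur.
Control loop inoperative [AND]: Reserve magnetorquer faulted=not, Wheel driver stuck=not, Thruster is inoperative=occurs → not all inputs occur → does not occur.
Momentum path down [OR]: South reaction wheel fails=occurs, Gyro 2 trips=not, Aft sun sensor 2 is out=occurs, Upper star tracker 2 faulted=not → at least one input occurs → occurs.
Thruster branch fails [OR]: Control loop inoperative=not, Momentum path down=occurs, Main IMU 2 is inoperative=occurs → at least one input occurs → occurs.
Spacecraft attitude control lost [AND]: Backup chain fails=not, Thruster branch fails=occurs → not all inputs occur → does not occur.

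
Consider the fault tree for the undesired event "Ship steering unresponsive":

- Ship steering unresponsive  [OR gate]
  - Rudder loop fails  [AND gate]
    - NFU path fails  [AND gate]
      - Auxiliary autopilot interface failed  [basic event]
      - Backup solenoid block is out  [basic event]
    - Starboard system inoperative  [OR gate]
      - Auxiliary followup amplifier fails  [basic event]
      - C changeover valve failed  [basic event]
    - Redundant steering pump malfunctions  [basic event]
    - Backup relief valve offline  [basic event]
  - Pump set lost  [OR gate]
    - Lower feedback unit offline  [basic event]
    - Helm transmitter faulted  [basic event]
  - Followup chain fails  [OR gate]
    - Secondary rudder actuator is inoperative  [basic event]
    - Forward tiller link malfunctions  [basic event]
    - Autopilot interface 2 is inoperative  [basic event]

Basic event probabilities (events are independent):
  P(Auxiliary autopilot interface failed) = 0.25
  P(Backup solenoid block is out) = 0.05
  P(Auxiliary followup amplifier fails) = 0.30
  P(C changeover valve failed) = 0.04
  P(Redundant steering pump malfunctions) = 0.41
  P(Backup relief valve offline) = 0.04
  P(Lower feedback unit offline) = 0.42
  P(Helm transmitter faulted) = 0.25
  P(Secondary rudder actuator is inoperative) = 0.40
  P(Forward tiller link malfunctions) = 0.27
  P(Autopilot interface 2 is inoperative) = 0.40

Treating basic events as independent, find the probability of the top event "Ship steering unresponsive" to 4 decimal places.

P(NFU path fails) [AND] = 0.25 × 0.05 = 0.012500
P(Starboard system inoperative) [OR] = 1 − (1−0.30) × (1−0.04) = 0.328000
P(Rudder loop fails) [AND] = 0.012500 × 0.328000 × 0.41 × 0.04 = 0.000067
P(Pump set lost) [OR] = 1 − (1−0.42) × (1−0.25) = 0.565000
P(Followup chain fails) [OR] = 1 − (1−0.40) × (1−0.27) × (1−0.40) = 0.737200
P(Ship steering unresponsive) [OR] = 1 − (1−0.000067) × (1−0.565000) × (1−0.737200) = 0.885690
Rounded to 4 decimal places: P(Ship steering unresponsive) ≈ 0.8857.

0.8857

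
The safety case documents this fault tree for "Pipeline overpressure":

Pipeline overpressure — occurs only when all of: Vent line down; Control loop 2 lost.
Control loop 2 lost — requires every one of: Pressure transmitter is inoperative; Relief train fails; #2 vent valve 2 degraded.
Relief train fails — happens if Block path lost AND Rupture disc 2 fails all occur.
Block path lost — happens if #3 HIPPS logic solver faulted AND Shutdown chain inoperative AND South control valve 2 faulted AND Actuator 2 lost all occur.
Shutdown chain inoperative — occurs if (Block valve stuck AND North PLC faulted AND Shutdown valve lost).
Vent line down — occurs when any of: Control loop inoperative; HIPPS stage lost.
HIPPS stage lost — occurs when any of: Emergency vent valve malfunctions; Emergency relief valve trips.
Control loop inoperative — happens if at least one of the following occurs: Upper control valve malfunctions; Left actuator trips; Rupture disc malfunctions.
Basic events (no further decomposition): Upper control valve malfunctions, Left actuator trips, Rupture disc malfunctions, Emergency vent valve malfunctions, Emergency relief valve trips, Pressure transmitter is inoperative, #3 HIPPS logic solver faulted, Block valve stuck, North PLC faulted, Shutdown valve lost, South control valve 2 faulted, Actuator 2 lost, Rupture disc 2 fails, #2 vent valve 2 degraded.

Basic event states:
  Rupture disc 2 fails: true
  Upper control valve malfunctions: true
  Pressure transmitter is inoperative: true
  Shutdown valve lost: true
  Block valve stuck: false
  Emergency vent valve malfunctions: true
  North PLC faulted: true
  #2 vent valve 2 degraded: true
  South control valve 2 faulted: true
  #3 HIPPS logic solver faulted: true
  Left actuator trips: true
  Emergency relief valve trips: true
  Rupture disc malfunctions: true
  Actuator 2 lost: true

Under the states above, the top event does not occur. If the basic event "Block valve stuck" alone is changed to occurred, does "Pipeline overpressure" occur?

Yes

Counterfactual: set "Block valve stuck" to occurred.
Control loop inoperative [OR]: Upper control valve malfunctions=occurs, Left actuator trips=occurs, Rupture disc malfunctions=occurs → at least one input occurs → occurs.
HIPPS stage lost [OR]: Emergency vent valve malfunctions=occurs, Emergency relief valve trips=occurs → at least one input occurs → occurs.
Vent line down [OR]: Control loop inoperative=occurs, HIPPS stage lost=occurs → at least one input occurs → occurs.
Shutdown chain inoperative [AND]: Block valve stuck=occurs, North PLC faulted=occurs, Shutdown valve lost=occurs → all inputs occur → occurs.
Block path lost [AND]: #3 HIPPS logic solver faulted=occurs, Shutdown chain inoperative=occurs, South control valve 2 faulted=occurs, Actuator 2 lost=occurs → all inputs occur → occurs.
Relief train fails [AND]: Block path lost=occurs, Rupture disc 2 fails=occurs → all inputs occur → occurs.
Control loop 2 lost [AND]: Pressure transmitter is inoperative=occurs, Relief train fails=occurs, #2 vent valve 2 degraded=occurs → all inputs occur → occurs.
Pipeline overpressure [AND]: Vent line down=occurs, Control loop 2 lost=occurs → all inputs occur → occurs.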